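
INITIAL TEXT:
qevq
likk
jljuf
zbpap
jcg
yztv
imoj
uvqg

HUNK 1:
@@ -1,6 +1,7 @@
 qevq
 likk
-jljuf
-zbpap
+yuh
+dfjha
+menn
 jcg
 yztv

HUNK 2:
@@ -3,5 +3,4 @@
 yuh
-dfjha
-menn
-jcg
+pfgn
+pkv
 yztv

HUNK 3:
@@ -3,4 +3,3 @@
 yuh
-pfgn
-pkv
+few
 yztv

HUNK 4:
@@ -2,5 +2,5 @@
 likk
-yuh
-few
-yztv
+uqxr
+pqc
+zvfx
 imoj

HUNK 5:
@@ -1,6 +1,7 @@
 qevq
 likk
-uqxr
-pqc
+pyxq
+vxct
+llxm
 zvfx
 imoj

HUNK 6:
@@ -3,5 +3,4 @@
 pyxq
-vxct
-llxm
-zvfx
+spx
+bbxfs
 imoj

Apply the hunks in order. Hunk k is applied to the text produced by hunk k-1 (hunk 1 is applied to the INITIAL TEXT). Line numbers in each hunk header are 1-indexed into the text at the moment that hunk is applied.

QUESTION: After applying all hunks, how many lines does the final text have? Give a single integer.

Answer: 7

Derivation:
Hunk 1: at line 1 remove [jljuf,zbpap] add [yuh,dfjha,menn] -> 9 lines: qevq likk yuh dfjha menn jcg yztv imoj uvqg
Hunk 2: at line 3 remove [dfjha,menn,jcg] add [pfgn,pkv] -> 8 lines: qevq likk yuh pfgn pkv yztv imoj uvqg
Hunk 3: at line 3 remove [pfgn,pkv] add [few] -> 7 lines: qevq likk yuh few yztv imoj uvqg
Hunk 4: at line 2 remove [yuh,few,yztv] add [uqxr,pqc,zvfx] -> 7 lines: qevq likk uqxr pqc zvfx imoj uvqg
Hunk 5: at line 1 remove [uqxr,pqc] add [pyxq,vxct,llxm] -> 8 lines: qevq likk pyxq vxct llxm zvfx imoj uvqg
Hunk 6: at line 3 remove [vxct,llxm,zvfx] add [spx,bbxfs] -> 7 lines: qevq likk pyxq spx bbxfs imoj uvqg
Final line count: 7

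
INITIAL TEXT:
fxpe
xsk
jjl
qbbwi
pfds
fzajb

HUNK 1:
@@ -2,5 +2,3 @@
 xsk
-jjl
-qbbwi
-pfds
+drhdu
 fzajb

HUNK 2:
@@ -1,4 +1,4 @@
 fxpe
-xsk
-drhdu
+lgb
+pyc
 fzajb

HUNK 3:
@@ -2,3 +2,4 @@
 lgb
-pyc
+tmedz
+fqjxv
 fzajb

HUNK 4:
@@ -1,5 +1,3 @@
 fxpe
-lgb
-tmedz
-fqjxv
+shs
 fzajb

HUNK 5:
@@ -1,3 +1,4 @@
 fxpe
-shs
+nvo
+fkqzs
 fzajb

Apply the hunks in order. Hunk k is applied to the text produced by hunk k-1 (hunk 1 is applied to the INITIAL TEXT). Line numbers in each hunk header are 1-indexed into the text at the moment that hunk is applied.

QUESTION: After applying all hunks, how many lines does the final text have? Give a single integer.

Answer: 4

Derivation:
Hunk 1: at line 2 remove [jjl,qbbwi,pfds] add [drhdu] -> 4 lines: fxpe xsk drhdu fzajb
Hunk 2: at line 1 remove [xsk,drhdu] add [lgb,pyc] -> 4 lines: fxpe lgb pyc fzajb
Hunk 3: at line 2 remove [pyc] add [tmedz,fqjxv] -> 5 lines: fxpe lgb tmedz fqjxv fzajb
Hunk 4: at line 1 remove [lgb,tmedz,fqjxv] add [shs] -> 3 lines: fxpe shs fzajb
Hunk 5: at line 1 remove [shs] add [nvo,fkqzs] -> 4 lines: fxpe nvo fkqzs fzajb
Final line count: 4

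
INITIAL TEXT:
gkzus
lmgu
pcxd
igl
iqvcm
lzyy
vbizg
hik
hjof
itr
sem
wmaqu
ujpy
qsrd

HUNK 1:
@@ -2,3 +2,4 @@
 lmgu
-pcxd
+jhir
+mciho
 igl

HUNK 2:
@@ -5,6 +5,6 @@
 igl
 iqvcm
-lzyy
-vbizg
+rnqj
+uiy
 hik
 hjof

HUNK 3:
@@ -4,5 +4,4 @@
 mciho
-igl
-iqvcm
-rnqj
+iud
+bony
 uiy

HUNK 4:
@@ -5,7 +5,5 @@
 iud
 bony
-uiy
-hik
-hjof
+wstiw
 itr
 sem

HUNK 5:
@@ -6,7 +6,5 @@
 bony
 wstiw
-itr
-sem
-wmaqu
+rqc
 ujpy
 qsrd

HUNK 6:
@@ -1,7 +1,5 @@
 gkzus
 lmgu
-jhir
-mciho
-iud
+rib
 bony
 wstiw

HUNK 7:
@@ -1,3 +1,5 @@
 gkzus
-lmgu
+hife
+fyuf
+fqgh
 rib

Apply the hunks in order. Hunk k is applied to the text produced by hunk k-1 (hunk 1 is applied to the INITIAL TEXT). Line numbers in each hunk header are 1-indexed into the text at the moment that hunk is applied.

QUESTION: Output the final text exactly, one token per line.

Answer: gkzus
hife
fyuf
fqgh
rib
bony
wstiw
rqc
ujpy
qsrd

Derivation:
Hunk 1: at line 2 remove [pcxd] add [jhir,mciho] -> 15 lines: gkzus lmgu jhir mciho igl iqvcm lzyy vbizg hik hjof itr sem wmaqu ujpy qsrd
Hunk 2: at line 5 remove [lzyy,vbizg] add [rnqj,uiy] -> 15 lines: gkzus lmgu jhir mciho igl iqvcm rnqj uiy hik hjof itr sem wmaqu ujpy qsrd
Hunk 3: at line 4 remove [igl,iqvcm,rnqj] add [iud,bony] -> 14 lines: gkzus lmgu jhir mciho iud bony uiy hik hjof itr sem wmaqu ujpy qsrd
Hunk 4: at line 5 remove [uiy,hik,hjof] add [wstiw] -> 12 lines: gkzus lmgu jhir mciho iud bony wstiw itr sem wmaqu ujpy qsrd
Hunk 5: at line 6 remove [itr,sem,wmaqu] add [rqc] -> 10 lines: gkzus lmgu jhir mciho iud bony wstiw rqc ujpy qsrd
Hunk 6: at line 1 remove [jhir,mciho,iud] add [rib] -> 8 lines: gkzus lmgu rib bony wstiw rqc ujpy qsrd
Hunk 7: at line 1 remove [lmgu] add [hife,fyuf,fqgh] -> 10 lines: gkzus hife fyuf fqgh rib bony wstiw rqc ujpy qsrd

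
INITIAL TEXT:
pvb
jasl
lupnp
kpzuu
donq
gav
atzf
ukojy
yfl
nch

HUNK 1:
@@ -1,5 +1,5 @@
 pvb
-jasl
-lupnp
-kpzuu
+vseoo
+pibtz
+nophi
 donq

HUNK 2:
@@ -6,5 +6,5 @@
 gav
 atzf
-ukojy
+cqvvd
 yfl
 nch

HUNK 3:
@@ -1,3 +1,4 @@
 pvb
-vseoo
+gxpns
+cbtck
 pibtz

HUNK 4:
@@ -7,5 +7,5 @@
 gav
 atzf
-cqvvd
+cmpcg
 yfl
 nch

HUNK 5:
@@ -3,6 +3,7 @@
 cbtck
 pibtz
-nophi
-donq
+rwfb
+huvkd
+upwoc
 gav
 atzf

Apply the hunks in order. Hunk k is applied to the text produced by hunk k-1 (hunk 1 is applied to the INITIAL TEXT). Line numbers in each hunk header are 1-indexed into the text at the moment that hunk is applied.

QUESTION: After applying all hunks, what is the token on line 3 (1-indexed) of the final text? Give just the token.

Hunk 1: at line 1 remove [jasl,lupnp,kpzuu] add [vseoo,pibtz,nophi] -> 10 lines: pvb vseoo pibtz nophi donq gav atzf ukojy yfl nch
Hunk 2: at line 6 remove [ukojy] add [cqvvd] -> 10 lines: pvb vseoo pibtz nophi donq gav atzf cqvvd yfl nch
Hunk 3: at line 1 remove [vseoo] add [gxpns,cbtck] -> 11 lines: pvb gxpns cbtck pibtz nophi donq gav atzf cqvvd yfl nch
Hunk 4: at line 7 remove [cqvvd] add [cmpcg] -> 11 lines: pvb gxpns cbtck pibtz nophi donq gav atzf cmpcg yfl nch
Hunk 5: at line 3 remove [nophi,donq] add [rwfb,huvkd,upwoc] -> 12 lines: pvb gxpns cbtck pibtz rwfb huvkd upwoc gav atzf cmpcg yfl nch
Final line 3: cbtck

Answer: cbtck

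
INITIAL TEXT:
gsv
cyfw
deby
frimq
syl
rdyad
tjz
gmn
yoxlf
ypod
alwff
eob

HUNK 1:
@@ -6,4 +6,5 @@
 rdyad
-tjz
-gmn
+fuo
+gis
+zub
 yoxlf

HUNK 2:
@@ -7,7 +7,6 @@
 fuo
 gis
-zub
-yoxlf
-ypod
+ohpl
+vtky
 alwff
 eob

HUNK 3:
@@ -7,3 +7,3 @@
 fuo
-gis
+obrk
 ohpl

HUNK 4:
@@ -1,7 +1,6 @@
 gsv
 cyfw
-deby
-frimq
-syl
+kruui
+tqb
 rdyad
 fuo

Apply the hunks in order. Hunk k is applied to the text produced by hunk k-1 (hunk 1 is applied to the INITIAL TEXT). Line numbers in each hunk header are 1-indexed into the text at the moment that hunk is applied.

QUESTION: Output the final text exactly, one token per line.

Answer: gsv
cyfw
kruui
tqb
rdyad
fuo
obrk
ohpl
vtky
alwff
eob

Derivation:
Hunk 1: at line 6 remove [tjz,gmn] add [fuo,gis,zub] -> 13 lines: gsv cyfw deby frimq syl rdyad fuo gis zub yoxlf ypod alwff eob
Hunk 2: at line 7 remove [zub,yoxlf,ypod] add [ohpl,vtky] -> 12 lines: gsv cyfw deby frimq syl rdyad fuo gis ohpl vtky alwff eob
Hunk 3: at line 7 remove [gis] add [obrk] -> 12 lines: gsv cyfw deby frimq syl rdyad fuo obrk ohpl vtky alwff eob
Hunk 4: at line 1 remove [deby,frimq,syl] add [kruui,tqb] -> 11 lines: gsv cyfw kruui tqb rdyad fuo obrk ohpl vtky alwff eob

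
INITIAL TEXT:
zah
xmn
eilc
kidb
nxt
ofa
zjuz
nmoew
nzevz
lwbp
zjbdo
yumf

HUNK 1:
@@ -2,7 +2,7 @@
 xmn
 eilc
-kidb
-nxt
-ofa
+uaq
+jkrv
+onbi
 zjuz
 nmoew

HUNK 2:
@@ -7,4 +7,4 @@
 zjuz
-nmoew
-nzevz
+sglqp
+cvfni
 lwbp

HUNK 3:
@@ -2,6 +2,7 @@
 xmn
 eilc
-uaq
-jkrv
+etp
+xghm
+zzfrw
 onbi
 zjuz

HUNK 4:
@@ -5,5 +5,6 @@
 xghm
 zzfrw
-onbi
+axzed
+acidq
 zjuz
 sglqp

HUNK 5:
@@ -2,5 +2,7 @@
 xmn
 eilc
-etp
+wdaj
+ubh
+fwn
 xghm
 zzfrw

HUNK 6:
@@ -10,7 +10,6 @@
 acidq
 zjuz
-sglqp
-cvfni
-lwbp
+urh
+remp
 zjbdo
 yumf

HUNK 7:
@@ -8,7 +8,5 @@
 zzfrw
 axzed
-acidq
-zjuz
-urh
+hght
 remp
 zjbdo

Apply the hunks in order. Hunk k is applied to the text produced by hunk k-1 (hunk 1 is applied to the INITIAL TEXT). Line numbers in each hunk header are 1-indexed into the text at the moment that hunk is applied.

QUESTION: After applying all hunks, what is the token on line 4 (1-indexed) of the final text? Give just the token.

Answer: wdaj

Derivation:
Hunk 1: at line 2 remove [kidb,nxt,ofa] add [uaq,jkrv,onbi] -> 12 lines: zah xmn eilc uaq jkrv onbi zjuz nmoew nzevz lwbp zjbdo yumf
Hunk 2: at line 7 remove [nmoew,nzevz] add [sglqp,cvfni] -> 12 lines: zah xmn eilc uaq jkrv onbi zjuz sglqp cvfni lwbp zjbdo yumf
Hunk 3: at line 2 remove [uaq,jkrv] add [etp,xghm,zzfrw] -> 13 lines: zah xmn eilc etp xghm zzfrw onbi zjuz sglqp cvfni lwbp zjbdo yumf
Hunk 4: at line 5 remove [onbi] add [axzed,acidq] -> 14 lines: zah xmn eilc etp xghm zzfrw axzed acidq zjuz sglqp cvfni lwbp zjbdo yumf
Hunk 5: at line 2 remove [etp] add [wdaj,ubh,fwn] -> 16 lines: zah xmn eilc wdaj ubh fwn xghm zzfrw axzed acidq zjuz sglqp cvfni lwbp zjbdo yumf
Hunk 6: at line 10 remove [sglqp,cvfni,lwbp] add [urh,remp] -> 15 lines: zah xmn eilc wdaj ubh fwn xghm zzfrw axzed acidq zjuz urh remp zjbdo yumf
Hunk 7: at line 8 remove [acidq,zjuz,urh] add [hght] -> 13 lines: zah xmn eilc wdaj ubh fwn xghm zzfrw axzed hght remp zjbdo yumf
Final line 4: wdaj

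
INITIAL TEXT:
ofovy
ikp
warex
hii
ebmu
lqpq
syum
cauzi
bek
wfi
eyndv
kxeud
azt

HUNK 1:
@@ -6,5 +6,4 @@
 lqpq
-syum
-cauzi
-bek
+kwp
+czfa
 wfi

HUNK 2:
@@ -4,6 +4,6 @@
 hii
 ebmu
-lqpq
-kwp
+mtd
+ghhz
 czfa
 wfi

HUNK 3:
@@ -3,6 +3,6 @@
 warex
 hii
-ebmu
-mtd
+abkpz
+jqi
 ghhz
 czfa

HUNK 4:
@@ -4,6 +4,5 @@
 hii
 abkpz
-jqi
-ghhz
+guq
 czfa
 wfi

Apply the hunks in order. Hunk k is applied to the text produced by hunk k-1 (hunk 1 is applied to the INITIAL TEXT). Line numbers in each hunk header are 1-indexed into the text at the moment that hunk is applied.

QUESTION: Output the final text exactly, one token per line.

Hunk 1: at line 6 remove [syum,cauzi,bek] add [kwp,czfa] -> 12 lines: ofovy ikp warex hii ebmu lqpq kwp czfa wfi eyndv kxeud azt
Hunk 2: at line 4 remove [lqpq,kwp] add [mtd,ghhz] -> 12 lines: ofovy ikp warex hii ebmu mtd ghhz czfa wfi eyndv kxeud azt
Hunk 3: at line 3 remove [ebmu,mtd] add [abkpz,jqi] -> 12 lines: ofovy ikp warex hii abkpz jqi ghhz czfa wfi eyndv kxeud azt
Hunk 4: at line 4 remove [jqi,ghhz] add [guq] -> 11 lines: ofovy ikp warex hii abkpz guq czfa wfi eyndv kxeud azt

Answer: ofovy
ikp
warex
hii
abkpz
guq
czfa
wfi
eyndv
kxeud
azt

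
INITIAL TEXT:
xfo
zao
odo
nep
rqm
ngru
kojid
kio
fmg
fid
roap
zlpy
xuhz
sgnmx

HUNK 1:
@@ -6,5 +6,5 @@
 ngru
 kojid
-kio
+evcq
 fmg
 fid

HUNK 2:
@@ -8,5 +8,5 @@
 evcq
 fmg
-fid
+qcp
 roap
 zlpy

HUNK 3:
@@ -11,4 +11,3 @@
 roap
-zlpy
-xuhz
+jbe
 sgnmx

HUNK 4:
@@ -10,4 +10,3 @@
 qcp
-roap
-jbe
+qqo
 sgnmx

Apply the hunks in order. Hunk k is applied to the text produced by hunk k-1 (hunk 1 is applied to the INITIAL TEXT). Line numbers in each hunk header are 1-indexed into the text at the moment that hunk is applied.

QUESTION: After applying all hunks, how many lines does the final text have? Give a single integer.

Answer: 12

Derivation:
Hunk 1: at line 6 remove [kio] add [evcq] -> 14 lines: xfo zao odo nep rqm ngru kojid evcq fmg fid roap zlpy xuhz sgnmx
Hunk 2: at line 8 remove [fid] add [qcp] -> 14 lines: xfo zao odo nep rqm ngru kojid evcq fmg qcp roap zlpy xuhz sgnmx
Hunk 3: at line 11 remove [zlpy,xuhz] add [jbe] -> 13 lines: xfo zao odo nep rqm ngru kojid evcq fmg qcp roap jbe sgnmx
Hunk 4: at line 10 remove [roap,jbe] add [qqo] -> 12 lines: xfo zao odo nep rqm ngru kojid evcq fmg qcp qqo sgnmx
Final line count: 12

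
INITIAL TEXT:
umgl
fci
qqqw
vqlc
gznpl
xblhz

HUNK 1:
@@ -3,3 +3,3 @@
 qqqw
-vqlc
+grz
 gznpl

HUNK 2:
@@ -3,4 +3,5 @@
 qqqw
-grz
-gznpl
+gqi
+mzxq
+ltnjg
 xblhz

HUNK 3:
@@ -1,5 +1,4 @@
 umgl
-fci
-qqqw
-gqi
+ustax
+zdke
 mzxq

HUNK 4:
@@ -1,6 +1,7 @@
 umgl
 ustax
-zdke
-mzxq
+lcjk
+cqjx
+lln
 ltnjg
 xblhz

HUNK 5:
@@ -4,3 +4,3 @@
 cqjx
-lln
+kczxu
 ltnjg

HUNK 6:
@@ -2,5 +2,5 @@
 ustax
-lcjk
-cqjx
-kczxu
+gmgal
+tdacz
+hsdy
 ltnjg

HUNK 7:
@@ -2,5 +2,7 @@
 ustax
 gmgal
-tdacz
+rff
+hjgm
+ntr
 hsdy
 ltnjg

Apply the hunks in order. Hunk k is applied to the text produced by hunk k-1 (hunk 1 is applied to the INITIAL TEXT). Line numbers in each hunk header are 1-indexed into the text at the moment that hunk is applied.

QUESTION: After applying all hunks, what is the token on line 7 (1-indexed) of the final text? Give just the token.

Answer: hsdy

Derivation:
Hunk 1: at line 3 remove [vqlc] add [grz] -> 6 lines: umgl fci qqqw grz gznpl xblhz
Hunk 2: at line 3 remove [grz,gznpl] add [gqi,mzxq,ltnjg] -> 7 lines: umgl fci qqqw gqi mzxq ltnjg xblhz
Hunk 3: at line 1 remove [fci,qqqw,gqi] add [ustax,zdke] -> 6 lines: umgl ustax zdke mzxq ltnjg xblhz
Hunk 4: at line 1 remove [zdke,mzxq] add [lcjk,cqjx,lln] -> 7 lines: umgl ustax lcjk cqjx lln ltnjg xblhz
Hunk 5: at line 4 remove [lln] add [kczxu] -> 7 lines: umgl ustax lcjk cqjx kczxu ltnjg xblhz
Hunk 6: at line 2 remove [lcjk,cqjx,kczxu] add [gmgal,tdacz,hsdy] -> 7 lines: umgl ustax gmgal tdacz hsdy ltnjg xblhz
Hunk 7: at line 2 remove [tdacz] add [rff,hjgm,ntr] -> 9 lines: umgl ustax gmgal rff hjgm ntr hsdy ltnjg xblhz
Final line 7: hsdy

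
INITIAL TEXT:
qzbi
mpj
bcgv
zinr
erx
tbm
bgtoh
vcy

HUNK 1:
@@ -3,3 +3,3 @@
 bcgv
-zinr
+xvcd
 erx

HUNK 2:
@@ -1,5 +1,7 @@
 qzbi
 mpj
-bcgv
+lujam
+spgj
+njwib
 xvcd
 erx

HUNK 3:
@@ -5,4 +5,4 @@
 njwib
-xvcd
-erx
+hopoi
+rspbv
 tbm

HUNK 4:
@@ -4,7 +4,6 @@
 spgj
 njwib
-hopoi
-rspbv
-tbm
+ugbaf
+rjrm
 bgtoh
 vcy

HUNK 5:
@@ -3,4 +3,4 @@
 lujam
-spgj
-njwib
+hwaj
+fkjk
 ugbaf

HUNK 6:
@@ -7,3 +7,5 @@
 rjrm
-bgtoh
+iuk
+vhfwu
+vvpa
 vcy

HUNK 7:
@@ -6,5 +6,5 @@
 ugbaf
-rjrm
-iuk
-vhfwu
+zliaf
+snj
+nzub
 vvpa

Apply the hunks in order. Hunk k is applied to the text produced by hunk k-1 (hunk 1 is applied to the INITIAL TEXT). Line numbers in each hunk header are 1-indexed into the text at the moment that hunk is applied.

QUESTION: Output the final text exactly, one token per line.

Answer: qzbi
mpj
lujam
hwaj
fkjk
ugbaf
zliaf
snj
nzub
vvpa
vcy

Derivation:
Hunk 1: at line 3 remove [zinr] add [xvcd] -> 8 lines: qzbi mpj bcgv xvcd erx tbm bgtoh vcy
Hunk 2: at line 1 remove [bcgv] add [lujam,spgj,njwib] -> 10 lines: qzbi mpj lujam spgj njwib xvcd erx tbm bgtoh vcy
Hunk 3: at line 5 remove [xvcd,erx] add [hopoi,rspbv] -> 10 lines: qzbi mpj lujam spgj njwib hopoi rspbv tbm bgtoh vcy
Hunk 4: at line 4 remove [hopoi,rspbv,tbm] add [ugbaf,rjrm] -> 9 lines: qzbi mpj lujam spgj njwib ugbaf rjrm bgtoh vcy
Hunk 5: at line 3 remove [spgj,njwib] add [hwaj,fkjk] -> 9 lines: qzbi mpj lujam hwaj fkjk ugbaf rjrm bgtoh vcy
Hunk 6: at line 7 remove [bgtoh] add [iuk,vhfwu,vvpa] -> 11 lines: qzbi mpj lujam hwaj fkjk ugbaf rjrm iuk vhfwu vvpa vcy
Hunk 7: at line 6 remove [rjrm,iuk,vhfwu] add [zliaf,snj,nzub] -> 11 lines: qzbi mpj lujam hwaj fkjk ugbaf zliaf snj nzub vvpa vcy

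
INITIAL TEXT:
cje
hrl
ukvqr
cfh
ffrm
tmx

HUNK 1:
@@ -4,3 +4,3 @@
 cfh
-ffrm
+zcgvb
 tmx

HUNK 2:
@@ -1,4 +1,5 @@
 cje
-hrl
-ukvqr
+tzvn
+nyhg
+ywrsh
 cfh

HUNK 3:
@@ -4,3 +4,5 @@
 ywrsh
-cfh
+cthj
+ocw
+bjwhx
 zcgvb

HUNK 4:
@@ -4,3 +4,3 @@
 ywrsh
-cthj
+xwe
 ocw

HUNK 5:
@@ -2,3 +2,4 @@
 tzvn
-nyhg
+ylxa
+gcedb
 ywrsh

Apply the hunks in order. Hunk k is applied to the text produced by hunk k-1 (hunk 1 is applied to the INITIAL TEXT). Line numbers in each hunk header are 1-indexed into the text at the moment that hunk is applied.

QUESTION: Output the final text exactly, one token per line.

Hunk 1: at line 4 remove [ffrm] add [zcgvb] -> 6 lines: cje hrl ukvqr cfh zcgvb tmx
Hunk 2: at line 1 remove [hrl,ukvqr] add [tzvn,nyhg,ywrsh] -> 7 lines: cje tzvn nyhg ywrsh cfh zcgvb tmx
Hunk 3: at line 4 remove [cfh] add [cthj,ocw,bjwhx] -> 9 lines: cje tzvn nyhg ywrsh cthj ocw bjwhx zcgvb tmx
Hunk 4: at line 4 remove [cthj] add [xwe] -> 9 lines: cje tzvn nyhg ywrsh xwe ocw bjwhx zcgvb tmx
Hunk 5: at line 2 remove [nyhg] add [ylxa,gcedb] -> 10 lines: cje tzvn ylxa gcedb ywrsh xwe ocw bjwhx zcgvb tmx

Answer: cje
tzvn
ylxa
gcedb
ywrsh
xwe
ocw
bjwhx
zcgvb
tmx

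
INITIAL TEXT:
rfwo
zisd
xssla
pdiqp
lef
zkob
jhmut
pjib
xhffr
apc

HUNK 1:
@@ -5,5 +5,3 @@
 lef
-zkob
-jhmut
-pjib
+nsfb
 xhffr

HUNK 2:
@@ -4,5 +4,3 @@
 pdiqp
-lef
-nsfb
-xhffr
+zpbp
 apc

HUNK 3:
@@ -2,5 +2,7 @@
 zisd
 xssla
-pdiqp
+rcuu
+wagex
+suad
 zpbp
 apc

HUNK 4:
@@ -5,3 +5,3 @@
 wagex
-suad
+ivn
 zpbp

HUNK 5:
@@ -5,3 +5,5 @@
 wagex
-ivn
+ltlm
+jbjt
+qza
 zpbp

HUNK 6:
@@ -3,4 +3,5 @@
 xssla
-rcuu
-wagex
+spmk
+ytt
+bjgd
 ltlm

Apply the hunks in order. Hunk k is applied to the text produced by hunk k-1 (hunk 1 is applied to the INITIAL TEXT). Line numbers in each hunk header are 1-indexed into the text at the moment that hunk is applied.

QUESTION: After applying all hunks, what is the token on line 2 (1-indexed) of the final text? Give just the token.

Answer: zisd

Derivation:
Hunk 1: at line 5 remove [zkob,jhmut,pjib] add [nsfb] -> 8 lines: rfwo zisd xssla pdiqp lef nsfb xhffr apc
Hunk 2: at line 4 remove [lef,nsfb,xhffr] add [zpbp] -> 6 lines: rfwo zisd xssla pdiqp zpbp apc
Hunk 3: at line 2 remove [pdiqp] add [rcuu,wagex,suad] -> 8 lines: rfwo zisd xssla rcuu wagex suad zpbp apc
Hunk 4: at line 5 remove [suad] add [ivn] -> 8 lines: rfwo zisd xssla rcuu wagex ivn zpbp apc
Hunk 5: at line 5 remove [ivn] add [ltlm,jbjt,qza] -> 10 lines: rfwo zisd xssla rcuu wagex ltlm jbjt qza zpbp apc
Hunk 6: at line 3 remove [rcuu,wagex] add [spmk,ytt,bjgd] -> 11 lines: rfwo zisd xssla spmk ytt bjgd ltlm jbjt qza zpbp apc
Final line 2: zisd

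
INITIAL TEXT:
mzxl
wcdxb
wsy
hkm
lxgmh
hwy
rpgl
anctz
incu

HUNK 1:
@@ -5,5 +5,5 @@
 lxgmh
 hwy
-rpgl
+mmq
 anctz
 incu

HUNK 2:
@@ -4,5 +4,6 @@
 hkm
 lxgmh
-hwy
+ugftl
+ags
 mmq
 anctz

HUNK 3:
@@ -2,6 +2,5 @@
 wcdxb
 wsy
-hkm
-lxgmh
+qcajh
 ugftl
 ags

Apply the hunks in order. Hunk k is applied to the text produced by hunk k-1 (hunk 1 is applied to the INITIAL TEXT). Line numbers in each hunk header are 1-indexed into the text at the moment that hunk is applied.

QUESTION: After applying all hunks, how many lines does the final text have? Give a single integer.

Answer: 9

Derivation:
Hunk 1: at line 5 remove [rpgl] add [mmq] -> 9 lines: mzxl wcdxb wsy hkm lxgmh hwy mmq anctz incu
Hunk 2: at line 4 remove [hwy] add [ugftl,ags] -> 10 lines: mzxl wcdxb wsy hkm lxgmh ugftl ags mmq anctz incu
Hunk 3: at line 2 remove [hkm,lxgmh] add [qcajh] -> 9 lines: mzxl wcdxb wsy qcajh ugftl ags mmq anctz incu
Final line count: 9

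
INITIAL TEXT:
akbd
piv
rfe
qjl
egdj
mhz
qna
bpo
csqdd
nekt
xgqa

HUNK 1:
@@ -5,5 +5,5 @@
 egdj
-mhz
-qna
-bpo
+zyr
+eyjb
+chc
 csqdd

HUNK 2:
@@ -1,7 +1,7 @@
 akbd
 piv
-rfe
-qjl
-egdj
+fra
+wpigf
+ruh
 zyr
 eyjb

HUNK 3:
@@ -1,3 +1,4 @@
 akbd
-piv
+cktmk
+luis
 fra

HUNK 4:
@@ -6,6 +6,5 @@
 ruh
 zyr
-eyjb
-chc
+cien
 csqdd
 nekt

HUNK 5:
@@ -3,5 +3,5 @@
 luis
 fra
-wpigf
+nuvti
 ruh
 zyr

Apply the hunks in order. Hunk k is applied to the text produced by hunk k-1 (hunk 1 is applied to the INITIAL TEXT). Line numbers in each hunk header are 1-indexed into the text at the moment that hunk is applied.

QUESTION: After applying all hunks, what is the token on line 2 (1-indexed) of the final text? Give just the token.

Answer: cktmk

Derivation:
Hunk 1: at line 5 remove [mhz,qna,bpo] add [zyr,eyjb,chc] -> 11 lines: akbd piv rfe qjl egdj zyr eyjb chc csqdd nekt xgqa
Hunk 2: at line 1 remove [rfe,qjl,egdj] add [fra,wpigf,ruh] -> 11 lines: akbd piv fra wpigf ruh zyr eyjb chc csqdd nekt xgqa
Hunk 3: at line 1 remove [piv] add [cktmk,luis] -> 12 lines: akbd cktmk luis fra wpigf ruh zyr eyjb chc csqdd nekt xgqa
Hunk 4: at line 6 remove [eyjb,chc] add [cien] -> 11 lines: akbd cktmk luis fra wpigf ruh zyr cien csqdd nekt xgqa
Hunk 5: at line 3 remove [wpigf] add [nuvti] -> 11 lines: akbd cktmk luis fra nuvti ruh zyr cien csqdd nekt xgqa
Final line 2: cktmk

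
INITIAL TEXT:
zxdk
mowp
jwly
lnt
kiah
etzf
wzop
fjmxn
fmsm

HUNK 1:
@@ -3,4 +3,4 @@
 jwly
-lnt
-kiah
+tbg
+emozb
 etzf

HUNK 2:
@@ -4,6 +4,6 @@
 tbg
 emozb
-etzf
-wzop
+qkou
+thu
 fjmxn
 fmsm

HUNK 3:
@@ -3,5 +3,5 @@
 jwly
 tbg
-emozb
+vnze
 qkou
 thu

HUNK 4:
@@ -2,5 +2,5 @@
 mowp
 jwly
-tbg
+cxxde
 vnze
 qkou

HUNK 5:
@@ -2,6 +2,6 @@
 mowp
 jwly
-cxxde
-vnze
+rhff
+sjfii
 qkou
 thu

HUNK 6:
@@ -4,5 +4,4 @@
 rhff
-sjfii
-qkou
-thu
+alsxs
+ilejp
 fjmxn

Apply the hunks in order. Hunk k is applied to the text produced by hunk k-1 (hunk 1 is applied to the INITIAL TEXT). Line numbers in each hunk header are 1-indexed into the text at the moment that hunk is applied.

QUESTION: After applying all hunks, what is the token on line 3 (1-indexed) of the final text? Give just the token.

Answer: jwly

Derivation:
Hunk 1: at line 3 remove [lnt,kiah] add [tbg,emozb] -> 9 lines: zxdk mowp jwly tbg emozb etzf wzop fjmxn fmsm
Hunk 2: at line 4 remove [etzf,wzop] add [qkou,thu] -> 9 lines: zxdk mowp jwly tbg emozb qkou thu fjmxn fmsm
Hunk 3: at line 3 remove [emozb] add [vnze] -> 9 lines: zxdk mowp jwly tbg vnze qkou thu fjmxn fmsm
Hunk 4: at line 2 remove [tbg] add [cxxde] -> 9 lines: zxdk mowp jwly cxxde vnze qkou thu fjmxn fmsm
Hunk 5: at line 2 remove [cxxde,vnze] add [rhff,sjfii] -> 9 lines: zxdk mowp jwly rhff sjfii qkou thu fjmxn fmsm
Hunk 6: at line 4 remove [sjfii,qkou,thu] add [alsxs,ilejp] -> 8 lines: zxdk mowp jwly rhff alsxs ilejp fjmxn fmsm
Final line 3: jwly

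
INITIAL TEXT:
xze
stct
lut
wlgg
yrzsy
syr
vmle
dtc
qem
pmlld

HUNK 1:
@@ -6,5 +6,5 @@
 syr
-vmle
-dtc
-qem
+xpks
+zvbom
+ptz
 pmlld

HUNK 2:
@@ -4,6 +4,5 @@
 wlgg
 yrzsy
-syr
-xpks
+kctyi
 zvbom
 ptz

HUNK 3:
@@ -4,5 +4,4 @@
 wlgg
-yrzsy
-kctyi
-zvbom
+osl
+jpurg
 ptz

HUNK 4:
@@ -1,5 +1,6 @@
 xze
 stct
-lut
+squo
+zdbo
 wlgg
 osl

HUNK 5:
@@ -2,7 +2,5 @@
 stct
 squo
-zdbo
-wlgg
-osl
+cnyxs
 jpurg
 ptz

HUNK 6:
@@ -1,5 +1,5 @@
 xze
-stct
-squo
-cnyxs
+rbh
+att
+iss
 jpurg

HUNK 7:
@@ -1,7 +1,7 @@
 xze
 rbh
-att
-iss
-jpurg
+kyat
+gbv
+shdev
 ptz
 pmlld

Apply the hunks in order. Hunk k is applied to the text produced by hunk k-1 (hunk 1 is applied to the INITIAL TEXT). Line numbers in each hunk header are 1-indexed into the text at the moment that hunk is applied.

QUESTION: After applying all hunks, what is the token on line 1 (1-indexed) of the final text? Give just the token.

Hunk 1: at line 6 remove [vmle,dtc,qem] add [xpks,zvbom,ptz] -> 10 lines: xze stct lut wlgg yrzsy syr xpks zvbom ptz pmlld
Hunk 2: at line 4 remove [syr,xpks] add [kctyi] -> 9 lines: xze stct lut wlgg yrzsy kctyi zvbom ptz pmlld
Hunk 3: at line 4 remove [yrzsy,kctyi,zvbom] add [osl,jpurg] -> 8 lines: xze stct lut wlgg osl jpurg ptz pmlld
Hunk 4: at line 1 remove [lut] add [squo,zdbo] -> 9 lines: xze stct squo zdbo wlgg osl jpurg ptz pmlld
Hunk 5: at line 2 remove [zdbo,wlgg,osl] add [cnyxs] -> 7 lines: xze stct squo cnyxs jpurg ptz pmlld
Hunk 6: at line 1 remove [stct,squo,cnyxs] add [rbh,att,iss] -> 7 lines: xze rbh att iss jpurg ptz pmlld
Hunk 7: at line 1 remove [att,iss,jpurg] add [kyat,gbv,shdev] -> 7 lines: xze rbh kyat gbv shdev ptz pmlld
Final line 1: xze

Answer: xze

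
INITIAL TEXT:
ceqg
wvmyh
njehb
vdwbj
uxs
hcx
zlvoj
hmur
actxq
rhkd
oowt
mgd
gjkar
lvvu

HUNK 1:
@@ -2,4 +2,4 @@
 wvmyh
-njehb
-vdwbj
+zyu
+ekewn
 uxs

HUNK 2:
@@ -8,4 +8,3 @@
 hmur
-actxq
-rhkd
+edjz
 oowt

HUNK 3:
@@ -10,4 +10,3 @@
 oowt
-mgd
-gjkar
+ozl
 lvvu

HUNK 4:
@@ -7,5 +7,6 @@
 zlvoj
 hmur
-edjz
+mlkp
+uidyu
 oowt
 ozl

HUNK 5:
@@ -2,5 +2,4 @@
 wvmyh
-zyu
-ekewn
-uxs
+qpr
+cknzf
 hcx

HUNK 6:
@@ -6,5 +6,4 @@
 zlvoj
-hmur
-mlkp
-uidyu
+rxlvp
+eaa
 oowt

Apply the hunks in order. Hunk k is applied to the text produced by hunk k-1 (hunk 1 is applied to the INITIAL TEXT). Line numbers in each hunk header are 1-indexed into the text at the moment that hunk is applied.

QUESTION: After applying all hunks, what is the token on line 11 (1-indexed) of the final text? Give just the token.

Answer: lvvu

Derivation:
Hunk 1: at line 2 remove [njehb,vdwbj] add [zyu,ekewn] -> 14 lines: ceqg wvmyh zyu ekewn uxs hcx zlvoj hmur actxq rhkd oowt mgd gjkar lvvu
Hunk 2: at line 8 remove [actxq,rhkd] add [edjz] -> 13 lines: ceqg wvmyh zyu ekewn uxs hcx zlvoj hmur edjz oowt mgd gjkar lvvu
Hunk 3: at line 10 remove [mgd,gjkar] add [ozl] -> 12 lines: ceqg wvmyh zyu ekewn uxs hcx zlvoj hmur edjz oowt ozl lvvu
Hunk 4: at line 7 remove [edjz] add [mlkp,uidyu] -> 13 lines: ceqg wvmyh zyu ekewn uxs hcx zlvoj hmur mlkp uidyu oowt ozl lvvu
Hunk 5: at line 2 remove [zyu,ekewn,uxs] add [qpr,cknzf] -> 12 lines: ceqg wvmyh qpr cknzf hcx zlvoj hmur mlkp uidyu oowt ozl lvvu
Hunk 6: at line 6 remove [hmur,mlkp,uidyu] add [rxlvp,eaa] -> 11 lines: ceqg wvmyh qpr cknzf hcx zlvoj rxlvp eaa oowt ozl lvvu
Final line 11: lvvu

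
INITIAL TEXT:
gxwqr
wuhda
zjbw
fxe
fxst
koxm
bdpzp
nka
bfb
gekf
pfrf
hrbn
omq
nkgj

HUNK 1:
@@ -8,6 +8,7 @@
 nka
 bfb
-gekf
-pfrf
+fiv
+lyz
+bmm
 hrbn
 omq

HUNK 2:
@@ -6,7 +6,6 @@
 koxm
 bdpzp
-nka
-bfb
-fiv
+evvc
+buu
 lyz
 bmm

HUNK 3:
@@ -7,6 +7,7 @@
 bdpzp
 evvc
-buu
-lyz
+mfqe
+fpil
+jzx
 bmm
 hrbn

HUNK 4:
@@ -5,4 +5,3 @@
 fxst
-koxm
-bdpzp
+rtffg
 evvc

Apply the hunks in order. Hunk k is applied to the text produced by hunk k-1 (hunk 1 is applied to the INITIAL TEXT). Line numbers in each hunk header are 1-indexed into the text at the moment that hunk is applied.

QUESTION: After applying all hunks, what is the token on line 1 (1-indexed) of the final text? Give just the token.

Hunk 1: at line 8 remove [gekf,pfrf] add [fiv,lyz,bmm] -> 15 lines: gxwqr wuhda zjbw fxe fxst koxm bdpzp nka bfb fiv lyz bmm hrbn omq nkgj
Hunk 2: at line 6 remove [nka,bfb,fiv] add [evvc,buu] -> 14 lines: gxwqr wuhda zjbw fxe fxst koxm bdpzp evvc buu lyz bmm hrbn omq nkgj
Hunk 3: at line 7 remove [buu,lyz] add [mfqe,fpil,jzx] -> 15 lines: gxwqr wuhda zjbw fxe fxst koxm bdpzp evvc mfqe fpil jzx bmm hrbn omq nkgj
Hunk 4: at line 5 remove [koxm,bdpzp] add [rtffg] -> 14 lines: gxwqr wuhda zjbw fxe fxst rtffg evvc mfqe fpil jzx bmm hrbn omq nkgj
Final line 1: gxwqr

Answer: gxwqr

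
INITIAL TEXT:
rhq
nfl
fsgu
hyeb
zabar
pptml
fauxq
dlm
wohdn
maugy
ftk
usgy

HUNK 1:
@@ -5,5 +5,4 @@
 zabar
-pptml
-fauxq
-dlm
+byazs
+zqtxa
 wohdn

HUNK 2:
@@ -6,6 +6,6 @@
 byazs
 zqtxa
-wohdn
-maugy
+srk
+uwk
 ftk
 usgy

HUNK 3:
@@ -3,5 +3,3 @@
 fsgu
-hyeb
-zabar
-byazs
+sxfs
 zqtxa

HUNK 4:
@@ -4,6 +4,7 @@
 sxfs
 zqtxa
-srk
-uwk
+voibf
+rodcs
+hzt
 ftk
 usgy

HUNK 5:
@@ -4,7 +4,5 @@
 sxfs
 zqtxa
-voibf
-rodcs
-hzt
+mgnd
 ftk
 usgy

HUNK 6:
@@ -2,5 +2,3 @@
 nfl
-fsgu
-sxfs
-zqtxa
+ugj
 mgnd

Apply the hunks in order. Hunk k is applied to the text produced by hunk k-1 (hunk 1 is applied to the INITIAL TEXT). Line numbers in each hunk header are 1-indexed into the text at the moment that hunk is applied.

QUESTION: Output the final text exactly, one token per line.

Hunk 1: at line 5 remove [pptml,fauxq,dlm] add [byazs,zqtxa] -> 11 lines: rhq nfl fsgu hyeb zabar byazs zqtxa wohdn maugy ftk usgy
Hunk 2: at line 6 remove [wohdn,maugy] add [srk,uwk] -> 11 lines: rhq nfl fsgu hyeb zabar byazs zqtxa srk uwk ftk usgy
Hunk 3: at line 3 remove [hyeb,zabar,byazs] add [sxfs] -> 9 lines: rhq nfl fsgu sxfs zqtxa srk uwk ftk usgy
Hunk 4: at line 4 remove [srk,uwk] add [voibf,rodcs,hzt] -> 10 lines: rhq nfl fsgu sxfs zqtxa voibf rodcs hzt ftk usgy
Hunk 5: at line 4 remove [voibf,rodcs,hzt] add [mgnd] -> 8 lines: rhq nfl fsgu sxfs zqtxa mgnd ftk usgy
Hunk 6: at line 2 remove [fsgu,sxfs,zqtxa] add [ugj] -> 6 lines: rhq nfl ugj mgnd ftk usgy

Answer: rhq
nfl
ugj
mgnd
ftk
usgy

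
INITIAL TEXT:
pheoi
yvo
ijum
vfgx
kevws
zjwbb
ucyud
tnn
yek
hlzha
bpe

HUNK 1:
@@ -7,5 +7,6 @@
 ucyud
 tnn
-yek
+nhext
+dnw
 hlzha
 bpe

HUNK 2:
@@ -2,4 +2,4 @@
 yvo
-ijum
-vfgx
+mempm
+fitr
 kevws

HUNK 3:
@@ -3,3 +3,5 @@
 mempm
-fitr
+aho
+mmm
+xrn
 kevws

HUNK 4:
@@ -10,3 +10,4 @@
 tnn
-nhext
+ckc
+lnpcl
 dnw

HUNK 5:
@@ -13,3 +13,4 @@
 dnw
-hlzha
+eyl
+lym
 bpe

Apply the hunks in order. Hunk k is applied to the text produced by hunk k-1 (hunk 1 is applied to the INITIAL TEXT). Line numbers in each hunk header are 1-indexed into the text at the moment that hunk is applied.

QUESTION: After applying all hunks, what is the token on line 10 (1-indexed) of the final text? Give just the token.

Answer: tnn

Derivation:
Hunk 1: at line 7 remove [yek] add [nhext,dnw] -> 12 lines: pheoi yvo ijum vfgx kevws zjwbb ucyud tnn nhext dnw hlzha bpe
Hunk 2: at line 2 remove [ijum,vfgx] add [mempm,fitr] -> 12 lines: pheoi yvo mempm fitr kevws zjwbb ucyud tnn nhext dnw hlzha bpe
Hunk 3: at line 3 remove [fitr] add [aho,mmm,xrn] -> 14 lines: pheoi yvo mempm aho mmm xrn kevws zjwbb ucyud tnn nhext dnw hlzha bpe
Hunk 4: at line 10 remove [nhext] add [ckc,lnpcl] -> 15 lines: pheoi yvo mempm aho mmm xrn kevws zjwbb ucyud tnn ckc lnpcl dnw hlzha bpe
Hunk 5: at line 13 remove [hlzha] add [eyl,lym] -> 16 lines: pheoi yvo mempm aho mmm xrn kevws zjwbb ucyud tnn ckc lnpcl dnw eyl lym bpe
Final line 10: tnn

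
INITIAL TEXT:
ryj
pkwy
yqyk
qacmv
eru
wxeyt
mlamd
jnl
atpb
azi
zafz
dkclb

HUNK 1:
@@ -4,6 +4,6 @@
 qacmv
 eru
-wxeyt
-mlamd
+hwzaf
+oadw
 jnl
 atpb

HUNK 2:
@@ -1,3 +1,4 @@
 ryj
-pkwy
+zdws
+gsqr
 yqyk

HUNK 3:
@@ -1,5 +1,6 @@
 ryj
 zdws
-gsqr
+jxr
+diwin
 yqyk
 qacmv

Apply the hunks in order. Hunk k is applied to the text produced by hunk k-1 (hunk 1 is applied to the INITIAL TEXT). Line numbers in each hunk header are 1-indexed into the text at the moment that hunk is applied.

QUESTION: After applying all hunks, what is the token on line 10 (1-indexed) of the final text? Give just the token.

Hunk 1: at line 4 remove [wxeyt,mlamd] add [hwzaf,oadw] -> 12 lines: ryj pkwy yqyk qacmv eru hwzaf oadw jnl atpb azi zafz dkclb
Hunk 2: at line 1 remove [pkwy] add [zdws,gsqr] -> 13 lines: ryj zdws gsqr yqyk qacmv eru hwzaf oadw jnl atpb azi zafz dkclb
Hunk 3: at line 1 remove [gsqr] add [jxr,diwin] -> 14 lines: ryj zdws jxr diwin yqyk qacmv eru hwzaf oadw jnl atpb azi zafz dkclb
Final line 10: jnl

Answer: jnl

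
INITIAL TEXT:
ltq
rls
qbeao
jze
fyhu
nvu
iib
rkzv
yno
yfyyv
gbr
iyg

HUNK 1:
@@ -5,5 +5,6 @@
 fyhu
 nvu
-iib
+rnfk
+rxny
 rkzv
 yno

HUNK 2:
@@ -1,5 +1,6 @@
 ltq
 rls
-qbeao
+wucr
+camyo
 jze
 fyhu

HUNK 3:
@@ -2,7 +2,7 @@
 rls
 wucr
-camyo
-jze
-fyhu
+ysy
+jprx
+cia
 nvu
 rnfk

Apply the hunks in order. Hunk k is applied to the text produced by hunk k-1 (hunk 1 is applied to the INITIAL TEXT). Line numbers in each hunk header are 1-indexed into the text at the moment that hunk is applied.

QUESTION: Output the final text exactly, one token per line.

Answer: ltq
rls
wucr
ysy
jprx
cia
nvu
rnfk
rxny
rkzv
yno
yfyyv
gbr
iyg

Derivation:
Hunk 1: at line 5 remove [iib] add [rnfk,rxny] -> 13 lines: ltq rls qbeao jze fyhu nvu rnfk rxny rkzv yno yfyyv gbr iyg
Hunk 2: at line 1 remove [qbeao] add [wucr,camyo] -> 14 lines: ltq rls wucr camyo jze fyhu nvu rnfk rxny rkzv yno yfyyv gbr iyg
Hunk 3: at line 2 remove [camyo,jze,fyhu] add [ysy,jprx,cia] -> 14 lines: ltq rls wucr ysy jprx cia nvu rnfk rxny rkzv yno yfyyv gbr iyg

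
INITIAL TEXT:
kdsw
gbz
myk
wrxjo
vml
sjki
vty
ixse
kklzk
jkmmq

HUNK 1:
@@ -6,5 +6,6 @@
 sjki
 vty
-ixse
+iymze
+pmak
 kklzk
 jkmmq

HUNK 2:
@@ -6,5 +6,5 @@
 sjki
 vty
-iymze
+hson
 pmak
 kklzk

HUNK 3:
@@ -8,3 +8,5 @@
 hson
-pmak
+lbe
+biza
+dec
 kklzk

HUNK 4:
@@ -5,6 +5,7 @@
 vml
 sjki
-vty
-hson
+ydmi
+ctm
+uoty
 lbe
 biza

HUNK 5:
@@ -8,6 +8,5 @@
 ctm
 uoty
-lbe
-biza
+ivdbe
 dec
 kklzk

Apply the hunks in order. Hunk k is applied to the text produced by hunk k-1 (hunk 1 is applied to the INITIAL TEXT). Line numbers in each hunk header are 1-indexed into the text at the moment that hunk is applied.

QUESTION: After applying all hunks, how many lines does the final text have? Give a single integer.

Hunk 1: at line 6 remove [ixse] add [iymze,pmak] -> 11 lines: kdsw gbz myk wrxjo vml sjki vty iymze pmak kklzk jkmmq
Hunk 2: at line 6 remove [iymze] add [hson] -> 11 lines: kdsw gbz myk wrxjo vml sjki vty hson pmak kklzk jkmmq
Hunk 3: at line 8 remove [pmak] add [lbe,biza,dec] -> 13 lines: kdsw gbz myk wrxjo vml sjki vty hson lbe biza dec kklzk jkmmq
Hunk 4: at line 5 remove [vty,hson] add [ydmi,ctm,uoty] -> 14 lines: kdsw gbz myk wrxjo vml sjki ydmi ctm uoty lbe biza dec kklzk jkmmq
Hunk 5: at line 8 remove [lbe,biza] add [ivdbe] -> 13 lines: kdsw gbz myk wrxjo vml sjki ydmi ctm uoty ivdbe dec kklzk jkmmq
Final line count: 13

Answer: 13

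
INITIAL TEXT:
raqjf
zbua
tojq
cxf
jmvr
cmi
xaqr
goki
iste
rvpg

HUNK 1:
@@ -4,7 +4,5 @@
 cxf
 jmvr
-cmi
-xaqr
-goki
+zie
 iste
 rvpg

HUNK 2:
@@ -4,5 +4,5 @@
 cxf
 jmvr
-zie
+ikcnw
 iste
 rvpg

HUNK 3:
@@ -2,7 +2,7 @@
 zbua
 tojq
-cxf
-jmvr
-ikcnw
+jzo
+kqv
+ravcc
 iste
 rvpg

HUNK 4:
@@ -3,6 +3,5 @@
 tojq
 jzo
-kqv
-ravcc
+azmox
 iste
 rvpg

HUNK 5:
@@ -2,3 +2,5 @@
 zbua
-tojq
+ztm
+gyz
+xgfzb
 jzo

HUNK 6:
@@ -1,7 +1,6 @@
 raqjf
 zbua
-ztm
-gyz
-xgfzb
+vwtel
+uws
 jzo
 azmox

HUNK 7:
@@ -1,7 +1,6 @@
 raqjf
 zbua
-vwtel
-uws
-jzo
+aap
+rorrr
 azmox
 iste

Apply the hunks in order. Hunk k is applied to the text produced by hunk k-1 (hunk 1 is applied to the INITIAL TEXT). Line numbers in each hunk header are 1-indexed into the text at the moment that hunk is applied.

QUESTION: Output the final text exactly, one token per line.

Answer: raqjf
zbua
aap
rorrr
azmox
iste
rvpg

Derivation:
Hunk 1: at line 4 remove [cmi,xaqr,goki] add [zie] -> 8 lines: raqjf zbua tojq cxf jmvr zie iste rvpg
Hunk 2: at line 4 remove [zie] add [ikcnw] -> 8 lines: raqjf zbua tojq cxf jmvr ikcnw iste rvpg
Hunk 3: at line 2 remove [cxf,jmvr,ikcnw] add [jzo,kqv,ravcc] -> 8 lines: raqjf zbua tojq jzo kqv ravcc iste rvpg
Hunk 4: at line 3 remove [kqv,ravcc] add [azmox] -> 7 lines: raqjf zbua tojq jzo azmox iste rvpg
Hunk 5: at line 2 remove [tojq] add [ztm,gyz,xgfzb] -> 9 lines: raqjf zbua ztm gyz xgfzb jzo azmox iste rvpg
Hunk 6: at line 1 remove [ztm,gyz,xgfzb] add [vwtel,uws] -> 8 lines: raqjf zbua vwtel uws jzo azmox iste rvpg
Hunk 7: at line 1 remove [vwtel,uws,jzo] add [aap,rorrr] -> 7 lines: raqjf zbua aap rorrr azmox iste rvpg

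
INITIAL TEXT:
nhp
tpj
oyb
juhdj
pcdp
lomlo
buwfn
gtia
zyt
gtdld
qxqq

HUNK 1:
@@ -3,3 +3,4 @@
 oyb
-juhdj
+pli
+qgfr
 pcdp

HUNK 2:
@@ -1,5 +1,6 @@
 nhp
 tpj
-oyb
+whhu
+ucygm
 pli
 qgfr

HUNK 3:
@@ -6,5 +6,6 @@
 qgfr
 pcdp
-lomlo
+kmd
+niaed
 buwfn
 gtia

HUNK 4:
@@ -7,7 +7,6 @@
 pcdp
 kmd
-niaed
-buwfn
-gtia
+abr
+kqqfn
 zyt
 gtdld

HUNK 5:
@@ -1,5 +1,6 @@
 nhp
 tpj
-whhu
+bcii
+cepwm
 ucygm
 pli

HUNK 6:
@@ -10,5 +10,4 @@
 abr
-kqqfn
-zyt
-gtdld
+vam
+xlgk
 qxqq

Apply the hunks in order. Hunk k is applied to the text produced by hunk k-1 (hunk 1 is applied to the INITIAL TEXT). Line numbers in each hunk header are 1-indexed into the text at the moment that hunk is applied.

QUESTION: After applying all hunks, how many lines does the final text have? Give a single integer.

Hunk 1: at line 3 remove [juhdj] add [pli,qgfr] -> 12 lines: nhp tpj oyb pli qgfr pcdp lomlo buwfn gtia zyt gtdld qxqq
Hunk 2: at line 1 remove [oyb] add [whhu,ucygm] -> 13 lines: nhp tpj whhu ucygm pli qgfr pcdp lomlo buwfn gtia zyt gtdld qxqq
Hunk 3: at line 6 remove [lomlo] add [kmd,niaed] -> 14 lines: nhp tpj whhu ucygm pli qgfr pcdp kmd niaed buwfn gtia zyt gtdld qxqq
Hunk 4: at line 7 remove [niaed,buwfn,gtia] add [abr,kqqfn] -> 13 lines: nhp tpj whhu ucygm pli qgfr pcdp kmd abr kqqfn zyt gtdld qxqq
Hunk 5: at line 1 remove [whhu] add [bcii,cepwm] -> 14 lines: nhp tpj bcii cepwm ucygm pli qgfr pcdp kmd abr kqqfn zyt gtdld qxqq
Hunk 6: at line 10 remove [kqqfn,zyt,gtdld] add [vam,xlgk] -> 13 lines: nhp tpj bcii cepwm ucygm pli qgfr pcdp kmd abr vam xlgk qxqq
Final line count: 13

Answer: 13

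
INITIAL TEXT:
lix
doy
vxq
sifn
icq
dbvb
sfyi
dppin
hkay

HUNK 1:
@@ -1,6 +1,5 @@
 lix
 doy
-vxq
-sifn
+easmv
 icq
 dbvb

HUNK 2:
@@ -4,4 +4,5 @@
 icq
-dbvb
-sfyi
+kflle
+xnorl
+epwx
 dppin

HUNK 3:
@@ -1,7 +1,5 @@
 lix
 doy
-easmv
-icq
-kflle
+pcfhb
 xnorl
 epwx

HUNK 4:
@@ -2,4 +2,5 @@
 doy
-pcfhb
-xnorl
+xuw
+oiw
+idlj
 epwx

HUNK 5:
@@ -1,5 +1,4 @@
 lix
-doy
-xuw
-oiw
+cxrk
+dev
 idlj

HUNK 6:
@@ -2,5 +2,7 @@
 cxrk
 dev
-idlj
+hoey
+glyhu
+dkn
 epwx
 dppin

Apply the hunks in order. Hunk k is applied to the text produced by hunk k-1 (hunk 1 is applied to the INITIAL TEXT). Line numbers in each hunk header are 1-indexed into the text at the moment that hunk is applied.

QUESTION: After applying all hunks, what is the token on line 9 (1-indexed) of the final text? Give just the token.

Answer: hkay

Derivation:
Hunk 1: at line 1 remove [vxq,sifn] add [easmv] -> 8 lines: lix doy easmv icq dbvb sfyi dppin hkay
Hunk 2: at line 4 remove [dbvb,sfyi] add [kflle,xnorl,epwx] -> 9 lines: lix doy easmv icq kflle xnorl epwx dppin hkay
Hunk 3: at line 1 remove [easmv,icq,kflle] add [pcfhb] -> 7 lines: lix doy pcfhb xnorl epwx dppin hkay
Hunk 4: at line 2 remove [pcfhb,xnorl] add [xuw,oiw,idlj] -> 8 lines: lix doy xuw oiw idlj epwx dppin hkay
Hunk 5: at line 1 remove [doy,xuw,oiw] add [cxrk,dev] -> 7 lines: lix cxrk dev idlj epwx dppin hkay
Hunk 6: at line 2 remove [idlj] add [hoey,glyhu,dkn] -> 9 lines: lix cxrk dev hoey glyhu dkn epwx dppin hkay
Final line 9: hkay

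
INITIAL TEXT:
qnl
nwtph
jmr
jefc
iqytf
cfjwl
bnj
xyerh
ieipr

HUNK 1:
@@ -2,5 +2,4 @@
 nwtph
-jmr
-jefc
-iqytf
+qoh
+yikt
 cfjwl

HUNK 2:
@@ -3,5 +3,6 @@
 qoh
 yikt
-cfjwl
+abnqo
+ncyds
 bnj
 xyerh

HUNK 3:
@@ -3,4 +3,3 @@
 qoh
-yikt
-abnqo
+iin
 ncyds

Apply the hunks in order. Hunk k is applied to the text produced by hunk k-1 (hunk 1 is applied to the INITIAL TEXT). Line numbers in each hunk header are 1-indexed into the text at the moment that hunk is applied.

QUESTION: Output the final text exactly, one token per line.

Answer: qnl
nwtph
qoh
iin
ncyds
bnj
xyerh
ieipr

Derivation:
Hunk 1: at line 2 remove [jmr,jefc,iqytf] add [qoh,yikt] -> 8 lines: qnl nwtph qoh yikt cfjwl bnj xyerh ieipr
Hunk 2: at line 3 remove [cfjwl] add [abnqo,ncyds] -> 9 lines: qnl nwtph qoh yikt abnqo ncyds bnj xyerh ieipr
Hunk 3: at line 3 remove [yikt,abnqo] add [iin] -> 8 lines: qnl nwtph qoh iin ncyds bnj xyerh ieipr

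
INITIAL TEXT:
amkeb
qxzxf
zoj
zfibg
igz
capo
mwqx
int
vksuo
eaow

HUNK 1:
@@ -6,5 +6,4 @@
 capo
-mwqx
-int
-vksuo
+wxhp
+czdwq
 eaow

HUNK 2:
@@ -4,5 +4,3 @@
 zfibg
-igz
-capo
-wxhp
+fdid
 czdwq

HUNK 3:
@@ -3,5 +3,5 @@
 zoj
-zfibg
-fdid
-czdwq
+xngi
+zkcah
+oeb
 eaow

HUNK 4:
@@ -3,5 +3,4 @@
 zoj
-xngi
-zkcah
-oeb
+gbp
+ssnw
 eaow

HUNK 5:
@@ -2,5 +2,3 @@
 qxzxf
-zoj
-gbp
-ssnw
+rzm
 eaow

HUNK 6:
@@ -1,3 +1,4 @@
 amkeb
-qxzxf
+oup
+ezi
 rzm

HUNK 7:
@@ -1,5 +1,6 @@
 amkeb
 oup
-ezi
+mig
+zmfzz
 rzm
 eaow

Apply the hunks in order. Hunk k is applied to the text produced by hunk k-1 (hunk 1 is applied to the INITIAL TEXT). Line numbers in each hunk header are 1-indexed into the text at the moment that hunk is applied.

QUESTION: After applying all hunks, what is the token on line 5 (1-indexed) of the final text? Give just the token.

Hunk 1: at line 6 remove [mwqx,int,vksuo] add [wxhp,czdwq] -> 9 lines: amkeb qxzxf zoj zfibg igz capo wxhp czdwq eaow
Hunk 2: at line 4 remove [igz,capo,wxhp] add [fdid] -> 7 lines: amkeb qxzxf zoj zfibg fdid czdwq eaow
Hunk 3: at line 3 remove [zfibg,fdid,czdwq] add [xngi,zkcah,oeb] -> 7 lines: amkeb qxzxf zoj xngi zkcah oeb eaow
Hunk 4: at line 3 remove [xngi,zkcah,oeb] add [gbp,ssnw] -> 6 lines: amkeb qxzxf zoj gbp ssnw eaow
Hunk 5: at line 2 remove [zoj,gbp,ssnw] add [rzm] -> 4 lines: amkeb qxzxf rzm eaow
Hunk 6: at line 1 remove [qxzxf] add [oup,ezi] -> 5 lines: amkeb oup ezi rzm eaow
Hunk 7: at line 1 remove [ezi] add [mig,zmfzz] -> 6 lines: amkeb oup mig zmfzz rzm eaow
Final line 5: rzm

Answer: rzm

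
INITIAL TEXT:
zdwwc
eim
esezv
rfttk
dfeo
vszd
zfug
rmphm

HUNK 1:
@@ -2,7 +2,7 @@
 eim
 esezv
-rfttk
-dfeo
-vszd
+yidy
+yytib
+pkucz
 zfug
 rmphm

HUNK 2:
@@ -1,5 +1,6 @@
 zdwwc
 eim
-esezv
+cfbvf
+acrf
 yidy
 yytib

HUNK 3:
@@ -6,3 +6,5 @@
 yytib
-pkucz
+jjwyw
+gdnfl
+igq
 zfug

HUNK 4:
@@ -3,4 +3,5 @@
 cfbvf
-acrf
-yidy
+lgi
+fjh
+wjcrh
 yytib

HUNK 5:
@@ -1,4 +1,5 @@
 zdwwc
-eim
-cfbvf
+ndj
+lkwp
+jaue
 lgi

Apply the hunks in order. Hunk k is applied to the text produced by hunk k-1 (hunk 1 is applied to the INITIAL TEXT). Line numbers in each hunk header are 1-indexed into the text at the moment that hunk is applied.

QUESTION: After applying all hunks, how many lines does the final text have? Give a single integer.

Hunk 1: at line 2 remove [rfttk,dfeo,vszd] add [yidy,yytib,pkucz] -> 8 lines: zdwwc eim esezv yidy yytib pkucz zfug rmphm
Hunk 2: at line 1 remove [esezv] add [cfbvf,acrf] -> 9 lines: zdwwc eim cfbvf acrf yidy yytib pkucz zfug rmphm
Hunk 3: at line 6 remove [pkucz] add [jjwyw,gdnfl,igq] -> 11 lines: zdwwc eim cfbvf acrf yidy yytib jjwyw gdnfl igq zfug rmphm
Hunk 4: at line 3 remove [acrf,yidy] add [lgi,fjh,wjcrh] -> 12 lines: zdwwc eim cfbvf lgi fjh wjcrh yytib jjwyw gdnfl igq zfug rmphm
Hunk 5: at line 1 remove [eim,cfbvf] add [ndj,lkwp,jaue] -> 13 lines: zdwwc ndj lkwp jaue lgi fjh wjcrh yytib jjwyw gdnfl igq zfug rmphm
Final line count: 13

Answer: 13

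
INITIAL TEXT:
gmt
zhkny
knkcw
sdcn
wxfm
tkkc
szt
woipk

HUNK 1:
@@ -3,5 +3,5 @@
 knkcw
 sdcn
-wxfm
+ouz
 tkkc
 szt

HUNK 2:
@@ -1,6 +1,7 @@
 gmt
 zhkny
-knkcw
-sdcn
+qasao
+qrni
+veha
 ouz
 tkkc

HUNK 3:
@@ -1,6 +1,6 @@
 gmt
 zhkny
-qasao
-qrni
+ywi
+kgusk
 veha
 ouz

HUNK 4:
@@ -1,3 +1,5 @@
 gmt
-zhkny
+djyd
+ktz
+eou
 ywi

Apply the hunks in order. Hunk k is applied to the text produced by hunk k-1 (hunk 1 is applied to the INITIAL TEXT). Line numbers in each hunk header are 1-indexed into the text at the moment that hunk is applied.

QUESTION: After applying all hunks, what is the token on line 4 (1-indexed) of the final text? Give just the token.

Hunk 1: at line 3 remove [wxfm] add [ouz] -> 8 lines: gmt zhkny knkcw sdcn ouz tkkc szt woipk
Hunk 2: at line 1 remove [knkcw,sdcn] add [qasao,qrni,veha] -> 9 lines: gmt zhkny qasao qrni veha ouz tkkc szt woipk
Hunk 3: at line 1 remove [qasao,qrni] add [ywi,kgusk] -> 9 lines: gmt zhkny ywi kgusk veha ouz tkkc szt woipk
Hunk 4: at line 1 remove [zhkny] add [djyd,ktz,eou] -> 11 lines: gmt djyd ktz eou ywi kgusk veha ouz tkkc szt woipk
Final line 4: eou

Answer: eou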